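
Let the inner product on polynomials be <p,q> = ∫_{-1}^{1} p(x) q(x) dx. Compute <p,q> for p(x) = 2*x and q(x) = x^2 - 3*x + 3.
<p,q> = -4

Expand the product: p(x)·q(x) = 2*x^3 - 6*x^2 + 6*x.
∫_{-1}^{1} of each monomial x^k gives [2/(k+1) if k even, 0 if k odd]. Integrating term-by-term (or equivalently evaluating the antiderivative F(x) = x^4/2 - 2*x^3 + 3*x^2 at the endpoints):
  F(1) − F(−1) = 3/2 − (11/2) = -4.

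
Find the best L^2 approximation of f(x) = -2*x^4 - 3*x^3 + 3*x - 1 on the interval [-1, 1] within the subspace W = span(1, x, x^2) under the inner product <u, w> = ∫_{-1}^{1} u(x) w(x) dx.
g(x) = -12*x^2/7 + 6*x/5 - 29/35

The best approximation g ∈ W is the orthogonal projection of f onto W. Writing g = a_0 + a_1 x + a_2 x^2, the coefficients solve the normal equations G · a = b where
  G_{ij} = <φ_i, φ_j> and b_i = <f, φ_i>, with φ_0 = 1, φ_1 = x, φ_2 = x^2.
G =
  [2, 0, 2/3]
  [0, 2/3, 0]
  [2/3, 0, 2/5],
b = (-14/5, 4/5, -26/21).
Solving gives a_0 = -29/35, a_1 = 6/5, a_2 = -12/7, so
  g(x) = -12*x^2/7 + 6*x/5 - 29/35.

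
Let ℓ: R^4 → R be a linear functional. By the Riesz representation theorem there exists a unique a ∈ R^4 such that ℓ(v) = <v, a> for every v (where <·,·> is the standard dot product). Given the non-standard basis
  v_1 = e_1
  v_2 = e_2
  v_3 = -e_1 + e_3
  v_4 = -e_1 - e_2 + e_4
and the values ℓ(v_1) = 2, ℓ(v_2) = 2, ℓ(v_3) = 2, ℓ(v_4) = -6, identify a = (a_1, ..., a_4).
a = (2, 2, 4, -2)

Write a = (a_1, ..., a_4) in the standard basis. For each basis vector v_i, ℓ(v_i) = <v_i, a> is a linear equation in the a_j's. Collect the n equations into a matrix system V a = ℓ, where row i of V is v_i (expressed in the standard basis). Since V is invertible (lower-triangular with 1s on the diagonal, up to permutation), solve by back-substitution:
  V =
[[1, 0, 0, 0],
 [0, 1, 0, 0],
 [-1, 0, 1, 0],
 [-1, -1, 0, 1]]
  V a = (2, 2, 2, -6)
Solving gives a = (2, 2, 4, -2).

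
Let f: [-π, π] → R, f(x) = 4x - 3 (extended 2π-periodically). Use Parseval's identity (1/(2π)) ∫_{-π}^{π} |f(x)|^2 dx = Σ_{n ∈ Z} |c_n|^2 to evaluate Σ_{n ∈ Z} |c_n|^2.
Σ |c_n|^2 = 16π^2/3 + 9

Expand and integrate term by term over [-π, π]:
  ∫ (4x)^2 dx = 16·(2π^3/3); ∫ 2·4·(-3)·x dx = 0 (odd integrand); ∫ (-3)^2 dx = 9·2π.
So (1/(2π)) ∫_{-π}^{π} (4x - 3)^2 dx = 16π^2/3 + 9 = 16π^2/3 + 9.
Parseval ⇒ Σ |c_n|^2 = 16π^2/3 + 9.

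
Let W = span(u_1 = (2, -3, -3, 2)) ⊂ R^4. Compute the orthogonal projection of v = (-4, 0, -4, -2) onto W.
proj_W(v) = (0, 0, 0, 0)

Set up U = [u_1 | ... | u_1] ∈ R^(4×1). The projector onto W = col(U) is P = U (U^T U)^(-1) U^T.
Compute U^T U =
  [26],
and U^T v = (0).
Solve U^T U · c = U^T v for the coefficients: c = (0). The projection is proj_W(v) = U c.
Check: (v - proj_W(v)) · u_1 = 0  (should be 0).
Result: proj_W(v) = (0, 0, 0, 0).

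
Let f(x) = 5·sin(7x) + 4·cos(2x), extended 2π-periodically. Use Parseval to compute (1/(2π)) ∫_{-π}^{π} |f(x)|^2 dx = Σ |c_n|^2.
Σ |c_n|^2 = 41/2

Expand |f|^2 and use orthogonality of {sin(nx), cos(mx)} on [-π, π]:
  ∫_{-π}^{π} sin(nx)^2 dx = π, ∫ cos(mx)^2 dx = π, and cross terms integrate to 0.
So ∫_{-π}^{π} f(x)^2 dx = 5^2 · π + 4^2 · π = (25 + 16)π.
Divide by 2π: (25 + 16)/2 = 41/2.
By Parseval, this equals Σ |c_n|^2.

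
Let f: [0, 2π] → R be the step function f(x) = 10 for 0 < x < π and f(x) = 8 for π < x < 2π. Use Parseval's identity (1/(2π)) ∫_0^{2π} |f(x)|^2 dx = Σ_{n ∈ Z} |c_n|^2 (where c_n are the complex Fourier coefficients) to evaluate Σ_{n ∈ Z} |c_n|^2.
Σ |c_n|^2 = 82

Parseval equates the L^2 energy of f (normalised by 1/(2π)) with the ℓ^2 sum of its Fourier coefficients: (1/(2π)) ∫_0^{2π} |f|^2 = Σ |c_n|^2.
Compute the left side: (1/(2π)) [∫_0^π 10^2 dx + ∫_π^{2π} 8^2 dx] = (1/(2π)) · (100π + 64π) = (100 + 64)/2 = 82.
So Σ_{n ∈ Z} |c_n|^2 = 82.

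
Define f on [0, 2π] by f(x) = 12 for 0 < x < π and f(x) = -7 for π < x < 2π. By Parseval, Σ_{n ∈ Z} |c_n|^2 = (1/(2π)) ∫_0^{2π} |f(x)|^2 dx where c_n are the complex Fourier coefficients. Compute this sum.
Σ |c_n|^2 = 193/2

Parseval equates the L^2 energy of f (normalised by 1/(2π)) with the ℓ^2 sum of its Fourier coefficients: (1/(2π)) ∫_0^{2π} |f|^2 = Σ |c_n|^2.
Compute the left side: (1/(2π)) [∫_0^π 12^2 dx + ∫_π^{2π} (-7)^2 dx] = (1/(2π)) · (144π + 49π) = (144 + 49)/2 = 193/2.
So Σ_{n ∈ Z} |c_n|^2 = 193/2.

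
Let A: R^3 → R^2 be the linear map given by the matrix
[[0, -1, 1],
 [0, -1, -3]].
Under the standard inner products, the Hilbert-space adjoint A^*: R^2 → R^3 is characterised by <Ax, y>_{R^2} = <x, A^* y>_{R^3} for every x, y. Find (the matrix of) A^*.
A^* = A^T =
[[0, 0],
 [-1, -1],
 [1, -3]]

For real matrices with standard dot products, the defining identity <Ax, y> = <x, A^* y> gives (Ax)^T y = x^T (A^*) y, i.e. x^T A^T y = x^T (A^*) y. Since this holds for all x, y, we must have A^* = A^T. Therefore
A^* =
[[0, 0],
 [-1, -1],
 [1, -3]].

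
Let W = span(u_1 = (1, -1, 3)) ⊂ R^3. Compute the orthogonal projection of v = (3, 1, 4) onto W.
proj_W(v) = (14/11, -14/11, 42/11)

Set up U = [u_1 | ... | u_1] ∈ R^(3×1). The projector onto W = col(U) is P = U (U^T U)^(-1) U^T.
Compute U^T U =
  [11],
and U^T v = (14).
Solve U^T U · c = U^T v for the coefficients: c = (14/11). The projection is proj_W(v) = U c.
Check: (v - proj_W(v)) · u_1 = 0  (should be 0).
Result: proj_W(v) = (14/11, -14/11, 42/11).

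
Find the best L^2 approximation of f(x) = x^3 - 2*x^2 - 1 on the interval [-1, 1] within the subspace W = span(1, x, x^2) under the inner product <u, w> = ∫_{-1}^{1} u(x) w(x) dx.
g(x) = -2*x^2 + 3*x/5 - 1

The best approximation g ∈ W is the orthogonal projection of f onto W. Writing g = a_0 + a_1 x + a_2 x^2, the coefficients solve the normal equations G · a = b where
  G_{ij} = <φ_i, φ_j> and b_i = <f, φ_i>, with φ_0 = 1, φ_1 = x, φ_2 = x^2.
G =
  [2, 0, 2/3]
  [0, 2/3, 0]
  [2/3, 0, 2/5],
b = (-10/3, 2/5, -22/15).
Solving gives a_0 = -1, a_1 = 3/5, a_2 = -2, so
  g(x) = -2*x^2 + 3*x/5 - 1.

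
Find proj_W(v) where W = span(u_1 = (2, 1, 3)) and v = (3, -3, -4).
proj_W(v) = (-9/7, -9/14, -27/14)

Set up U = [u_1 | ... | u_1] ∈ R^(3×1). The projector onto W = col(U) is P = U (U^T U)^(-1) U^T.
Compute U^T U =
  [14],
and U^T v = (-9).
Solve U^T U · c = U^T v for the coefficients: c = (-9/14). The projection is proj_W(v) = U c.
Check: (v - proj_W(v)) · u_1 = 0  (should be 0).
Result: proj_W(v) = (-9/7, -9/14, -27/14).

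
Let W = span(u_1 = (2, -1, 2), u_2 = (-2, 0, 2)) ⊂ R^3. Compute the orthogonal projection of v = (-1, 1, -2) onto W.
proj_W(v) = (-19/18, 7/9, -37/18)

Set up U = [u_1 | ... | u_2] ∈ R^(3×2). The projector onto W = col(U) is P = U (U^T U)^(-1) U^T.
Compute U^T U =
  [9, 0]
  [0, 8],
and U^T v = (-7, -2).
Solve U^T U · c = U^T v for the coefficients: c = (-7/9, -1/4). The projection is proj_W(v) = U c.
Check: (v - proj_W(v)) · u_1 = 0  (should be 0).
Check: (v - proj_W(v)) · u_2 = 0  (should be 0).
Result: proj_W(v) = (-19/18, 7/9, -37/18).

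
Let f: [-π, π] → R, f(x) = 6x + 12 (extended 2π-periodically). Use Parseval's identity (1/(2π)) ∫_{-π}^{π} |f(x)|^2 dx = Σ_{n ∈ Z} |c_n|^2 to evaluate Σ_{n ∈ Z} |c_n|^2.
Σ |c_n|^2 = 12π^2 + 144

Expand and integrate term by term over [-π, π]:
  ∫ (6x)^2 dx = 36·(2π^3/3); ∫ 2·6·(12)·x dx = 0 (odd integrand); ∫ 12^2 dx = 144·2π.
So (1/(2π)) ∫_{-π}^{π} (6x + 12)^2 dx = 36π^2/3 + 144 = 12π^2 + 144.
Parseval ⇒ Σ |c_n|^2 = 12π^2 + 144.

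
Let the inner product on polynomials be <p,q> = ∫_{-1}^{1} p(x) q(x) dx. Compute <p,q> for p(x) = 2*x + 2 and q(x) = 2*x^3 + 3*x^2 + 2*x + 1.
<p,q> = 184/15

Expand the product: p(x)·q(x) = 4*x^4 + 10*x^3 + 10*x^2 + 6*x + 2.
∫_{-1}^{1} of each monomial x^k gives [2/(k+1) if k even, 0 if k odd]. Integrating term-by-term (or equivalently evaluating the antiderivative F(x) = 4*x^5/5 + 5*x^4/2 + 10*x^3/3 + 3*x^2 + 2*x at the endpoints):
  F(1) − F(−1) = 349/30 − (-19/30) = 184/15.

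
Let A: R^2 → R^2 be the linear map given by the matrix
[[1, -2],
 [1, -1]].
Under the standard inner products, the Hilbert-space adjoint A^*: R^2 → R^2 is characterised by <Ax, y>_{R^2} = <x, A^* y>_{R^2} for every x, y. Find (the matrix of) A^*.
A^* = A^T =
[[1, 1],
 [-2, -1]]

For real matrices with standard dot products, the defining identity <Ax, y> = <x, A^* y> gives (Ax)^T y = x^T (A^*) y, i.e. x^T A^T y = x^T (A^*) y. Since this holds for all x, y, we must have A^* = A^T. Therefore
A^* =
[[1, 1],
 [-2, -1]].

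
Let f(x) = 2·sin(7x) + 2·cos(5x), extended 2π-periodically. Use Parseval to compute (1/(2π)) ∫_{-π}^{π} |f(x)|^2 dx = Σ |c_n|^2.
Σ |c_n|^2 = 4

Expand |f|^2 and use orthogonality of {sin(nx), cos(mx)} on [-π, π]:
  ∫_{-π}^{π} sin(nx)^2 dx = π, ∫ cos(mx)^2 dx = π, and cross terms integrate to 0.
So ∫_{-π}^{π} f(x)^2 dx = 2^2 · π + 2^2 · π = (4 + 4)π.
Divide by 2π: (4 + 4)/2 = 4.
By Parseval, this equals Σ |c_n|^2.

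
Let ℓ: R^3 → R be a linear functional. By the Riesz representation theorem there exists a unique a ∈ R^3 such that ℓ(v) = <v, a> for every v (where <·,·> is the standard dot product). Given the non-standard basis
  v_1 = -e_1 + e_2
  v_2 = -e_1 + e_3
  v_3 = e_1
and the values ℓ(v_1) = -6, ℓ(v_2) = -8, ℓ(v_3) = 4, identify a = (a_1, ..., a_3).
a = (4, -2, -4)

Write a = (a_1, ..., a_3) in the standard basis. For each basis vector v_i, ℓ(v_i) = <v_i, a> is a linear equation in the a_j's. Collect the n equations into a matrix system V a = ℓ, where row i of V is v_i (expressed in the standard basis). Since V is invertible (lower-triangular with 1s on the diagonal, up to permutation), solve by back-substitution:
  V =
[[-1, 1, 0],
 [-1, 0, 1],
 [1, 0, 0]]
  V a = (-6, -8, 4)
Solving gives a = (4, -2, -4).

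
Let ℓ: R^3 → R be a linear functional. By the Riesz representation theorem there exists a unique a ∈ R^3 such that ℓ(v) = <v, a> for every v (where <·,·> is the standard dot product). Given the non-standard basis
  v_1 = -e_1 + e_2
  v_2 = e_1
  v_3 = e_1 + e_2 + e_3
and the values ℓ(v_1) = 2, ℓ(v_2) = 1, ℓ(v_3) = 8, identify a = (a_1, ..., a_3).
a = (1, 3, 4)

Write a = (a_1, ..., a_3) in the standard basis. For each basis vector v_i, ℓ(v_i) = <v_i, a> is a linear equation in the a_j's. Collect the n equations into a matrix system V a = ℓ, where row i of V is v_i (expressed in the standard basis). Since V is invertible (lower-triangular with 1s on the diagonal, up to permutation), solve by back-substitution:
  V =
[[-1, 1, 0],
 [1, 0, 0],
 [1, 1, 1]]
  V a = (2, 1, 8)
Solving gives a = (1, 3, 4).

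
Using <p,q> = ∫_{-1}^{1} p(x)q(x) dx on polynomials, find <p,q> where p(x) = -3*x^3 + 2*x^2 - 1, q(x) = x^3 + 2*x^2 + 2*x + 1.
<p,q> = -128/35

Expand the product: p(x)·q(x) = -3*x^6 - 4*x^5 - 2*x^4 - 2*x - 1.
∫_{-1}^{1} of each monomial x^k gives [2/(k+1) if k even, 0 if k odd]. Integrating term-by-term (or equivalently evaluating the antiderivative F(x) = -3*x^7/7 - 2*x^6/3 - 2*x^5/5 - x^2 - x at the endpoints):
  F(1) − F(−1) = -367/105 − (17/105) = -128/35.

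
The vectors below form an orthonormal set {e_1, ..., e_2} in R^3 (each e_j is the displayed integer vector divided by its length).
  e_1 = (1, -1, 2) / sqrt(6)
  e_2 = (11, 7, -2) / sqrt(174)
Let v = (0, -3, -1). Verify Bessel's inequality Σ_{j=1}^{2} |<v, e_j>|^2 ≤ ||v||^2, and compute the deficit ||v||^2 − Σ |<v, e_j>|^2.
Σ |<v, e_j>|^2 = 65/29; ||v||^2 = 10; deficit = 225/29

Write each e_j = u_j / sqrt(<u_j, u_j>) where u_j is the displayed integer vector. Then <v, e_j> = <v, u_j> / sqrt(<u_j, u_j>), so |<v, e_j>|^2 = <v, u_j>^2 / <u_j, u_j>.
Coefficients: <v, e_1> = 1/sqrt(6), <v, e_2> = -19/sqrt(174).
Square and sum: Σ |<v, e_j>|^2 = 65/29.
Compute ||v||^2 = v·v = 10.
Deficit = 10 − 65/29 = 225/29 ≥ 0, confirming Bessel's inequality. (The deficit equals ||v − Σ <v,e_j> e_j||^2, the squared distance from v to span{e_j}.)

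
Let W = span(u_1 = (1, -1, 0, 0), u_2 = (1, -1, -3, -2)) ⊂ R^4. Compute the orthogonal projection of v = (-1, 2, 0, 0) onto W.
proj_W(v) = (-3/2, 3/2, 0, 0)

Set up U = [u_1 | ... | u_2] ∈ R^(4×2). The projector onto W = col(U) is P = U (U^T U)^(-1) U^T.
Compute U^T U =
  [2, 2]
  [2, 15],
and U^T v = (-3, -3).
Solve U^T U · c = U^T v for the coefficients: c = (-3/2, 0). The projection is proj_W(v) = U c.
Check: (v - proj_W(v)) · u_1 = 0  (should be 0).
Check: (v - proj_W(v)) · u_2 = 0  (should be 0).
Result: proj_W(v) = (-3/2, 3/2, 0, 0).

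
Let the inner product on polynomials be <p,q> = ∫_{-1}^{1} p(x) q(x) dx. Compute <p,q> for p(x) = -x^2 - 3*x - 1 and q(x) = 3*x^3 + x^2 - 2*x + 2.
<p,q> = -6

Expand the product: p(x)·q(x) = -3*x^5 - 10*x^4 - 4*x^3 + 3*x^2 - 4*x - 2.
∫_{-1}^{1} of each monomial x^k gives [2/(k+1) if k even, 0 if k odd]. Integrating term-by-term (or equivalently evaluating the antiderivative F(x) = -x^6/2 - 2*x^5 - x^4 + x^3 - 2*x^2 - 2*x at the endpoints):
  F(1) − F(−1) = -13/2 − (-1/2) = -6.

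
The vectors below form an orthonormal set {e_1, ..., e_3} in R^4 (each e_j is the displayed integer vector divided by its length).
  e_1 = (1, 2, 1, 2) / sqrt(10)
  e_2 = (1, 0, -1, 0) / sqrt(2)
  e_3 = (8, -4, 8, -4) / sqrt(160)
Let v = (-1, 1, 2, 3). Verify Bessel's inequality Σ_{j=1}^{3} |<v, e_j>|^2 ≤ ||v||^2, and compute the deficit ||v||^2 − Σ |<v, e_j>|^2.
Σ |<v, e_j>|^2 = 13; ||v||^2 = 15; deficit = 2

Write each e_j = u_j / sqrt(<u_j, u_j>) where u_j is the displayed integer vector. Then <v, e_j> = <v, u_j> / sqrt(<u_j, u_j>), so |<v, e_j>|^2 = <v, u_j>^2 / <u_j, u_j>.
Coefficients: <v, e_1> = 9/sqrt(10), <v, e_2> = -3/sqrt(2), <v, e_3> = -8/sqrt(160).
Square and sum: Σ |<v, e_j>|^2 = 13.
Compute ||v||^2 = v·v = 15.
Deficit = 15 − 13 = 2 ≥ 0, confirming Bessel's inequality. (The deficit equals ||v − Σ <v,e_j> e_j||^2, the squared distance from v to span{e_j}.)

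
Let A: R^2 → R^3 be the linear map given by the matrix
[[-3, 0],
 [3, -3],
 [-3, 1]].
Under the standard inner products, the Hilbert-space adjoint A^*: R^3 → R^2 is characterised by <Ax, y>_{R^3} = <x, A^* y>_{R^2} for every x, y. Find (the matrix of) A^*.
A^* = A^T =
[[-3, 3, -3],
 [0, -3, 1]]

For real matrices with standard dot products, the defining identity <Ax, y> = <x, A^* y> gives (Ax)^T y = x^T (A^*) y, i.e. x^T A^T y = x^T (A^*) y. Since this holds for all x, y, we must have A^* = A^T. Therefore
A^* =
[[-3, 3, -3],
 [0, -3, 1]].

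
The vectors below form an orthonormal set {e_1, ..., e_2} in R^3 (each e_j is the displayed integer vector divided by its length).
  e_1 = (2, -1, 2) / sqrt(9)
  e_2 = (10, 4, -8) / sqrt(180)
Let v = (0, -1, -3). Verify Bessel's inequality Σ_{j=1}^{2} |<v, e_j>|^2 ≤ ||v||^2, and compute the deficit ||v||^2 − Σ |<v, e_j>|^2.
Σ |<v, e_j>|^2 = 5; ||v||^2 = 10; deficit = 5

Write each e_j = u_j / sqrt(<u_j, u_j>) where u_j is the displayed integer vector. Then <v, e_j> = <v, u_j> / sqrt(<u_j, u_j>), so |<v, e_j>|^2 = <v, u_j>^2 / <u_j, u_j>.
Coefficients: <v, e_1> = -5/sqrt(9), <v, e_2> = 20/sqrt(180).
Square and sum: Σ |<v, e_j>|^2 = 5.
Compute ||v||^2 = v·v = 10.
Deficit = 10 − 5 = 5 ≥ 0, confirming Bessel's inequality. (The deficit equals ||v − Σ <v,e_j> e_j||^2, the squared distance from v to span{e_j}.)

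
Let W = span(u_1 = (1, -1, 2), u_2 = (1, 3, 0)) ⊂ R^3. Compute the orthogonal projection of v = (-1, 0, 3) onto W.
proj_W(v) = (13/14, -9/14, 12/7)

Set up U = [u_1 | ... | u_2] ∈ R^(3×2). The projector onto W = col(U) is P = U (U^T U)^(-1) U^T.
Compute U^T U =
  [6, -2]
  [-2, 10],
and U^T v = (5, -1).
Solve U^T U · c = U^T v for the coefficients: c = (6/7, 1/14). The projection is proj_W(v) = U c.
Check: (v - proj_W(v)) · u_1 = 0  (should be 0).
Check: (v - proj_W(v)) · u_2 = 0  (should be 0).
Result: proj_W(v) = (13/14, -9/14, 12/7).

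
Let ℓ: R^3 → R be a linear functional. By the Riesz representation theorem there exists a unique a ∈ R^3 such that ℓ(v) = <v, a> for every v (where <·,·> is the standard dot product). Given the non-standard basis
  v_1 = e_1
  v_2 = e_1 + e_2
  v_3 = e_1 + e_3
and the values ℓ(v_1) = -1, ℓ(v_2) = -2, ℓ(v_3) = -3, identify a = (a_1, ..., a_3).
a = (-1, -1, -2)

Write a = (a_1, ..., a_3) in the standard basis. For each basis vector v_i, ℓ(v_i) = <v_i, a> is a linear equation in the a_j's. Collect the n equations into a matrix system V a = ℓ, where row i of V is v_i (expressed in the standard basis). Since V is invertible (lower-triangular with 1s on the diagonal, up to permutation), solve by back-substitution:
  V =
[[1, 0, 0],
 [1, 1, 0],
 [1, 0, 1]]
  V a = (-1, -2, -3)
Solving gives a = (-1, -1, -2).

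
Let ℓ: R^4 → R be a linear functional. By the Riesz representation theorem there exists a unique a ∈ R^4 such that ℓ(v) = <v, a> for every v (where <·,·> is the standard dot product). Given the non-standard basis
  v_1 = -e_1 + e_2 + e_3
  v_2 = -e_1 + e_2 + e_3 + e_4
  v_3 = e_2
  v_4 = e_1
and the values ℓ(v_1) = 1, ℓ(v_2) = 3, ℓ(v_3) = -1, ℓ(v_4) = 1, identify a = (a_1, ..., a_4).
a = (1, -1, 3, 2)

Write a = (a_1, ..., a_4) in the standard basis. For each basis vector v_i, ℓ(v_i) = <v_i, a> is a linear equation in the a_j's. Collect the n equations into a matrix system V a = ℓ, where row i of V is v_i (expressed in the standard basis). Since V is invertible (lower-triangular with 1s on the diagonal, up to permutation), solve by back-substitution:
  V =
[[-1, 1, 1, 0],
 [-1, 1, 1, 1],
 [0, 1, 0, 0],
 [1, 0, 0, 0]]
  V a = (1, 3, -1, 1)
Solving gives a = (1, -1, 3, 2).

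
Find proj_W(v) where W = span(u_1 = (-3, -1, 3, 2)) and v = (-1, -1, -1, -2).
proj_W(v) = (9/23, 3/23, -9/23, -6/23)

Set up U = [u_1 | ... | u_1] ∈ R^(4×1). The projector onto W = col(U) is P = U (U^T U)^(-1) U^T.
Compute U^T U =
  [23],
and U^T v = (-3).
Solve U^T U · c = U^T v for the coefficients: c = (-3/23). The projection is proj_W(v) = U c.
Check: (v - proj_W(v)) · u_1 = 0  (should be 0).
Result: proj_W(v) = (9/23, 3/23, -9/23, -6/23).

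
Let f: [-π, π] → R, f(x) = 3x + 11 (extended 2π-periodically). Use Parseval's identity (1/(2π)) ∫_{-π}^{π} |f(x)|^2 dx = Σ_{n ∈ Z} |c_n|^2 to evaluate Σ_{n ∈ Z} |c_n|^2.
Σ |c_n|^2 = 3π^2 + 121

Expand and integrate term by term over [-π, π]:
  ∫ (3x)^2 dx = 9·(2π^3/3); ∫ 2·3·(11)·x dx = 0 (odd integrand); ∫ 11^2 dx = 121·2π.
So (1/(2π)) ∫_{-π}^{π} (3x + 11)^2 dx = 9π^2/3 + 121 = 3π^2 + 121.
Parseval ⇒ Σ |c_n|^2 = 3π^2 + 121.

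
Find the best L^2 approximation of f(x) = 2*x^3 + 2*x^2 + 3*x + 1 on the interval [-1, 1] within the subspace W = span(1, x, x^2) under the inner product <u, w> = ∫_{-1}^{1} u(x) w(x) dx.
g(x) = 2*x^2 + 21*x/5 + 1

The best approximation g ∈ W is the orthogonal projection of f onto W. Writing g = a_0 + a_1 x + a_2 x^2, the coefficients solve the normal equations G · a = b where
  G_{ij} = <φ_i, φ_j> and b_i = <f, φ_i>, with φ_0 = 1, φ_1 = x, φ_2 = x^2.
G =
  [2, 0, 2/3]
  [0, 2/3, 0]
  [2/3, 0, 2/5],
b = (10/3, 14/5, 22/15).
Solving gives a_0 = 1, a_1 = 21/5, a_2 = 2, so
  g(x) = 2*x^2 + 21*x/5 + 1.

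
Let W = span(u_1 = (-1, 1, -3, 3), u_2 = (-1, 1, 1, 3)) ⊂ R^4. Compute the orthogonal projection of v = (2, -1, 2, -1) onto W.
proj_W(v) = (6/11, -6/11, 2, -18/11)

Set up U = [u_1 | ... | u_2] ∈ R^(4×2). The projector onto W = col(U) is P = U (U^T U)^(-1) U^T.
Compute U^T U =
  [20, 8]
  [8, 12],
and U^T v = (-12, -4).
Solve U^T U · c = U^T v for the coefficients: c = (-7/11, 1/11). The projection is proj_W(v) = U c.
Check: (v - proj_W(v)) · u_1 = 0  (should be 0).
Check: (v - proj_W(v)) · u_2 = 0  (should be 0).
Result: proj_W(v) = (6/11, -6/11, 2, -18/11).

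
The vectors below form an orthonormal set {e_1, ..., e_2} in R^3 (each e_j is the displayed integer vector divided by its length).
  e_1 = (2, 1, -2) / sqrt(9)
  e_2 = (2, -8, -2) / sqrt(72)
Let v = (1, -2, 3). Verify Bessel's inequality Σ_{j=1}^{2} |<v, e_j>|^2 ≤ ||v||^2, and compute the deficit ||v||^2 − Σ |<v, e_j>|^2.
Σ |<v, e_j>|^2 = 6; ||v||^2 = 14; deficit = 8

Write each e_j = u_j / sqrt(<u_j, u_j>) where u_j is the displayed integer vector. Then <v, e_j> = <v, u_j> / sqrt(<u_j, u_j>), so |<v, e_j>|^2 = <v, u_j>^2 / <u_j, u_j>.
Coefficients: <v, e_1> = -6/sqrt(9), <v, e_2> = 12/sqrt(72).
Square and sum: Σ |<v, e_j>|^2 = 6.
Compute ||v||^2 = v·v = 14.
Deficit = 14 − 6 = 8 ≥ 0, confirming Bessel's inequality. (The deficit equals ||v − Σ <v,e_j> e_j||^2, the squared distance from v to span{e_j}.)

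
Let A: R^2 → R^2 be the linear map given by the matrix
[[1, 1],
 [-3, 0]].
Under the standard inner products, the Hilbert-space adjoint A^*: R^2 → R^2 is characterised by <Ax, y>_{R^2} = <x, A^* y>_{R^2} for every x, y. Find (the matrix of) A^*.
A^* = A^T =
[[1, -3],
 [1, 0]]

For real matrices with standard dot products, the defining identity <Ax, y> = <x, A^* y> gives (Ax)^T y = x^T (A^*) y, i.e. x^T A^T y = x^T (A^*) y. Since this holds for all x, y, we must have A^* = A^T. Therefore
A^* =
[[1, -3],
 [1, 0]].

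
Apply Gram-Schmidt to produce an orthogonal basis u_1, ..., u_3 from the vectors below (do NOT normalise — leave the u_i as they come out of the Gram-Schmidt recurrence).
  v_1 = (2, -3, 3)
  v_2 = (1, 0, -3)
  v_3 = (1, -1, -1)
Orthogonal basis:
  u_1 = (2, -3, 3)
  u_2 = (18/11, -21/22, -45/22)
  u_3 = (-3/19, -3/19, -1/19)

Apply the Gram-Schmidt recurrence
  u_1 = v_1
  u_i = v_i − Σ_{j<i} ((v_i · u_j) / (u_j · u_j)) · u_j.

Step by step this gives:
  u_1 = (2, -3, 3)
  u_2 = (18/11, -21/22, -45/22)
  u_3 = (-3/19, -3/19, -1/19)

Orthogonality check:
  u_2 · u_1 = 0 (should be 0)
  u_3 · u_1 = 0 (should be 0)
  u_3 · u_2 = 0 (should be 0)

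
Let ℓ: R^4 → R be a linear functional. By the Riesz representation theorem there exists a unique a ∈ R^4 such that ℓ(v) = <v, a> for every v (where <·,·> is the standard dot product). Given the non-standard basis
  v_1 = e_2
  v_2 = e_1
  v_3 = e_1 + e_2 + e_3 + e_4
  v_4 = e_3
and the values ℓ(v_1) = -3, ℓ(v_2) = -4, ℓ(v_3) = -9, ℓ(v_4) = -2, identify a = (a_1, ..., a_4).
a = (-4, -3, -2, 0)

Write a = (a_1, ..., a_4) in the standard basis. For each basis vector v_i, ℓ(v_i) = <v_i, a> is a linear equation in the a_j's. Collect the n equations into a matrix system V a = ℓ, where row i of V is v_i (expressed in the standard basis). Since V is invertible (lower-triangular with 1s on the diagonal, up to permutation), solve by back-substitution:
  V =
[[0, 1, 0, 0],
 [1, 0, 0, 0],
 [1, 1, 1, 1],
 [0, 0, 1, 0]]
  V a = (-3, -4, -9, -2)
Solving gives a = (-4, -3, -2, 0).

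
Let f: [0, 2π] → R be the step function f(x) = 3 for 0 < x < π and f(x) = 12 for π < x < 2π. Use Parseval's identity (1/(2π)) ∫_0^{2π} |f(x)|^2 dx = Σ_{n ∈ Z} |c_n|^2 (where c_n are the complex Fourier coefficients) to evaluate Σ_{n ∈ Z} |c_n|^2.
Σ |c_n|^2 = 153/2

Parseval equates the L^2 energy of f (normalised by 1/(2π)) with the ℓ^2 sum of its Fourier coefficients: (1/(2π)) ∫_0^{2π} |f|^2 = Σ |c_n|^2.
Compute the left side: (1/(2π)) [∫_0^π 3^2 dx + ∫_π^{2π} 12^2 dx] = (1/(2π)) · (9π + 144π) = (9 + 144)/2 = 153/2.
So Σ_{n ∈ Z} |c_n|^2 = 153/2.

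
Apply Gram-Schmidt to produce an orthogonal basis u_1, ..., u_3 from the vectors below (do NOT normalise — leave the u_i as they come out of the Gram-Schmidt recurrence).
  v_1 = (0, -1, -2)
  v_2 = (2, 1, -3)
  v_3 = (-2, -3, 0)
Orthogonal basis:
  u_1 = (0, -1, -2)
  u_2 = (2, 2, -1)
  u_3 = (2/9, -8/45, 4/45)

Apply the Gram-Schmidt recurrence
  u_1 = v_1
  u_i = v_i − Σ_{j<i} ((v_i · u_j) / (u_j · u_j)) · u_j.

Step by step this gives:
  u_1 = (0, -1, -2)
  u_2 = (2, 2, -1)
  u_3 = (2/9, -8/45, 4/45)

Orthogonality check:
  u_2 · u_1 = 0 (should be 0)
  u_3 · u_1 = 0 (should be 0)
  u_3 · u_2 = 0 (should be 0)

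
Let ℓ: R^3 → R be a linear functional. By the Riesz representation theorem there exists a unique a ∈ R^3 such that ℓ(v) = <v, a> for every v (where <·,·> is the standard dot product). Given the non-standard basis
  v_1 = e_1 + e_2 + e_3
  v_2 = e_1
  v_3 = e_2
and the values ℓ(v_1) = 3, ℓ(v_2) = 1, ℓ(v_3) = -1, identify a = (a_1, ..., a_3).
a = (1, -1, 3)

Write a = (a_1, ..., a_3) in the standard basis. For each basis vector v_i, ℓ(v_i) = <v_i, a> is a linear equation in the a_j's. Collect the n equations into a matrix system V a = ℓ, where row i of V is v_i (expressed in the standard basis). Since V is invertible (lower-triangular with 1s on the diagonal, up to permutation), solve by back-substitution:
  V =
[[1, 1, 1],
 [1, 0, 0],
 [0, 1, 0]]
  V a = (3, 1, -1)
Solving gives a = (1, -1, 3).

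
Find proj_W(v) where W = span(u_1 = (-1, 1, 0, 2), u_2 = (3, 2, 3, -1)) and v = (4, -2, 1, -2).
proj_W(v) = (335/129, -95/129, 48/43, -10/3)

Set up U = [u_1 | ... | u_2] ∈ R^(4×2). The projector onto W = col(U) is P = U (U^T U)^(-1) U^T.
Compute U^T U =
  [6, -3]
  [-3, 23],
and U^T v = (-10, 13).
Solve U^T U · c = U^T v for the coefficients: c = (-191/129, 16/43). The projection is proj_W(v) = U c.
Check: (v - proj_W(v)) · u_1 = 0  (should be 0).
Check: (v - proj_W(v)) · u_2 = 0  (should be 0).
Result: proj_W(v) = (335/129, -95/129, 48/43, -10/3).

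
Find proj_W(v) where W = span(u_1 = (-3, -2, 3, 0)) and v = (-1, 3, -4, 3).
proj_W(v) = (45/22, 15/11, -45/22, 0)

Set up U = [u_1 | ... | u_1] ∈ R^(4×1). The projector onto W = col(U) is P = U (U^T U)^(-1) U^T.
Compute U^T U =
  [22],
and U^T v = (-15).
Solve U^T U · c = U^T v for the coefficients: c = (-15/22). The projection is proj_W(v) = U c.
Check: (v - proj_W(v)) · u_1 = 0  (should be 0).
Result: proj_W(v) = (45/22, 15/11, -45/22, 0).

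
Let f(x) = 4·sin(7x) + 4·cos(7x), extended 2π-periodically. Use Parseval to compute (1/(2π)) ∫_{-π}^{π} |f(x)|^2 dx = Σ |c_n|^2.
Σ |c_n|^2 = 16

Expand |f|^2 and use orthogonality of {sin(nx), cos(mx)} on [-π, π]:
  ∫_{-π}^{π} sin(nx)^2 dx = π, ∫ cos(mx)^2 dx = π, and cross terms integrate to 0.
So ∫_{-π}^{π} f(x)^2 dx = 4^2 · π + 4^2 · π = (16 + 16)π.
Divide by 2π: (16 + 16)/2 = 16.
By Parseval, this equals Σ |c_n|^2.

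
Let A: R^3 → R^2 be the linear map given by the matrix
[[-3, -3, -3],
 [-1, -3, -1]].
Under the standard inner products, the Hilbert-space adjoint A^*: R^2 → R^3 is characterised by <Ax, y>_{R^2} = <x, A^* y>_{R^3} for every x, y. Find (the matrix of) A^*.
A^* = A^T =
[[-3, -1],
 [-3, -3],
 [-3, -1]]

For real matrices with standard dot products, the defining identity <Ax, y> = <x, A^* y> gives (Ax)^T y = x^T (A^*) y, i.e. x^T A^T y = x^T (A^*) y. Since this holds for all x, y, we must have A^* = A^T. Therefore
A^* =
[[-3, -1],
 [-3, -3],
 [-3, -1]].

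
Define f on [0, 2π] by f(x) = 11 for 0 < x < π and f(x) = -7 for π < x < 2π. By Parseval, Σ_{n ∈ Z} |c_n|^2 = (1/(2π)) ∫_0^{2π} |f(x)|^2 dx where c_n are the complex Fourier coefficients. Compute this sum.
Σ |c_n|^2 = 85

Parseval equates the L^2 energy of f (normalised by 1/(2π)) with the ℓ^2 sum of its Fourier coefficients: (1/(2π)) ∫_0^{2π} |f|^2 = Σ |c_n|^2.
Compute the left side: (1/(2π)) [∫_0^π 11^2 dx + ∫_π^{2π} (-7)^2 dx] = (1/(2π)) · (121π + 49π) = (121 + 49)/2 = 85.
So Σ_{n ∈ Z} |c_n|^2 = 85.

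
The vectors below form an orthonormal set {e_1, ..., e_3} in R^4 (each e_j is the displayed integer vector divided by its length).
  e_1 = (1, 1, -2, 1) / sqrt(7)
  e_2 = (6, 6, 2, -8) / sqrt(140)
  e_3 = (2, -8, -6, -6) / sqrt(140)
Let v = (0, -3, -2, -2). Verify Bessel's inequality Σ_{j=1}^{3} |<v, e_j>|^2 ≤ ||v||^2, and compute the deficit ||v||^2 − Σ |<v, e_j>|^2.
Σ |<v, e_j>|^2 = 118/7; ||v||^2 = 17; deficit = 1/7

Write each e_j = u_j / sqrt(<u_j, u_j>) where u_j is the displayed integer vector. Then <v, e_j> = <v, u_j> / sqrt(<u_j, u_j>), so |<v, e_j>|^2 = <v, u_j>^2 / <u_j, u_j>.
Coefficients: <v, e_1> = -1/sqrt(7), <v, e_2> = -6/sqrt(140), <v, e_3> = 48/sqrt(140).
Square and sum: Σ |<v, e_j>|^2 = 118/7.
Compute ||v||^2 = v·v = 17.
Deficit = 17 − 118/7 = 1/7 ≥ 0, confirming Bessel's inequality. (The deficit equals ||v − Σ <v,e_j> e_j||^2, the squared distance from v to span{e_j}.)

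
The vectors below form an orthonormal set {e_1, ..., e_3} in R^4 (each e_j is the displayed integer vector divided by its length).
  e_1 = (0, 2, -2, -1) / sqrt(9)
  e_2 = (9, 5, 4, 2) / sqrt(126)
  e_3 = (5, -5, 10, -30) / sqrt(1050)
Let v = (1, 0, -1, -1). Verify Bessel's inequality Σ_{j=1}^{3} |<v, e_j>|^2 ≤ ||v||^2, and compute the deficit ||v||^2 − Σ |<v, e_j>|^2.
Σ |<v, e_j>|^2 = 5/3; ||v||^2 = 3; deficit = 4/3

Write each e_j = u_j / sqrt(<u_j, u_j>) where u_j is the displayed integer vector. Then <v, e_j> = <v, u_j> / sqrt(<u_j, u_j>), so |<v, e_j>|^2 = <v, u_j>^2 / <u_j, u_j>.
Coefficients: <v, e_1> = 3/sqrt(9), <v, e_2> = 3/sqrt(126), <v, e_3> = 25/sqrt(1050).
Square and sum: Σ |<v, e_j>|^2 = 5/3.
Compute ||v||^2 = v·v = 3.
Deficit = 3 − 5/3 = 4/3 ≥ 0, confirming Bessel's inequality. (The deficit equals ||v − Σ <v,e_j> e_j||^2, the squared distance from v to span{e_j}.)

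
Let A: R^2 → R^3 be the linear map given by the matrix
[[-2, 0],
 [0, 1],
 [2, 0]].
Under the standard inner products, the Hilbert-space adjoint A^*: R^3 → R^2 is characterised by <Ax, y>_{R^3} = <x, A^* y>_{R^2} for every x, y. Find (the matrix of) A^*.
A^* = A^T =
[[-2, 0, 2],
 [0, 1, 0]]

For real matrices with standard dot products, the defining identity <Ax, y> = <x, A^* y> gives (Ax)^T y = x^T (A^*) y, i.e. x^T A^T y = x^T (A^*) y. Since this holds for all x, y, we must have A^* = A^T. Therefore
A^* =
[[-2, 0, 2],
 [0, 1, 0]].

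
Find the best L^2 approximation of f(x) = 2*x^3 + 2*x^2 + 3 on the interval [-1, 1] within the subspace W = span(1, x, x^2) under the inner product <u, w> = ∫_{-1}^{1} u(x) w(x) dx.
g(x) = 2*x^2 + 6*x/5 + 3

The best approximation g ∈ W is the orthogonal projection of f onto W. Writing g = a_0 + a_1 x + a_2 x^2, the coefficients solve the normal equations G · a = b where
  G_{ij} = <φ_i, φ_j> and b_i = <f, φ_i>, with φ_0 = 1, φ_1 = x, φ_2 = x^2.
G =
  [2, 0, 2/3]
  [0, 2/3, 0]
  [2/3, 0, 2/5],
b = (22/3, 4/5, 14/5).
Solving gives a_0 = 3, a_1 = 6/5, a_2 = 2, so
  g(x) = 2*x^2 + 6*x/5 + 3.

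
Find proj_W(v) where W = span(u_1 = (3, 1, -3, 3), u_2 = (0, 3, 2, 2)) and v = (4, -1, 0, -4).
proj_W(v) = (48/467, -899/467, -658/467, -562/467)

Set up U = [u_1 | ... | u_2] ∈ R^(4×2). The projector onto W = col(U) is P = U (U^T U)^(-1) U^T.
Compute U^T U =
  [28, 3]
  [3, 17],
and U^T v = (-1, -11).
Solve U^T U · c = U^T v for the coefficients: c = (16/467, -305/467). The projection is proj_W(v) = U c.
Check: (v - proj_W(v)) · u_1 = 0  (should be 0).
Check: (v - proj_W(v)) · u_2 = 0  (should be 0).
Result: proj_W(v) = (48/467, -899/467, -658/467, -562/467).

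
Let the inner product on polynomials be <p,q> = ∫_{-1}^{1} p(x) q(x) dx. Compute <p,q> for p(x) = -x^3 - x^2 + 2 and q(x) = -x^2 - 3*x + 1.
<p,q> = 18/5

Expand the product: p(x)·q(x) = x^5 + 4*x^4 + 2*x^3 - 3*x^2 - 6*x + 2.
∫_{-1}^{1} of each monomial x^k gives [2/(k+1) if k even, 0 if k odd]. Integrating term-by-term (or equivalently evaluating the antiderivative F(x) = x^6/6 + 4*x^5/5 + x^4/2 - x^3 - 3*x^2 + 2*x at the endpoints):
  F(1) − F(−1) = -8/15 − (-62/15) = 18/5.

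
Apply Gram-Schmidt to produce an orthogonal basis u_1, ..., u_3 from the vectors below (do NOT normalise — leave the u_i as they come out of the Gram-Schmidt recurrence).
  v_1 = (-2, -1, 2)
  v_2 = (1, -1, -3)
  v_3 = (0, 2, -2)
Orthogonal basis:
  u_1 = (-2, -1, 2)
  u_2 = (-5/9, -16/9, -13/9)
  u_3 = (-7/5, 28/25, -21/25)

Apply the Gram-Schmidt recurrence
  u_1 = v_1
  u_i = v_i − Σ_{j<i} ((v_i · u_j) / (u_j · u_j)) · u_j.

Step by step this gives:
  u_1 = (-2, -1, 2)
  u_2 = (-5/9, -16/9, -13/9)
  u_3 = (-7/5, 28/25, -21/25)

Orthogonality check:
  u_2 · u_1 = 0 (should be 0)
  u_3 · u_1 = 0 (should be 0)
  u_3 · u_2 = 0 (should be 0)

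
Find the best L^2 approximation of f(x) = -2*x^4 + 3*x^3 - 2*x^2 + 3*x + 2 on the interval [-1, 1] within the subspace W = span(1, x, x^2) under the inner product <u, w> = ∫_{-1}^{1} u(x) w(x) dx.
g(x) = -26*x^2/7 + 24*x/5 + 76/35

The best approximation g ∈ W is the orthogonal projection of f onto W. Writing g = a_0 + a_1 x + a_2 x^2, the coefficients solve the normal equations G · a = b where
  G_{ij} = <φ_i, φ_j> and b_i = <f, φ_i>, with φ_0 = 1, φ_1 = x, φ_2 = x^2.
G =
  [2, 0, 2/3]
  [0, 2/3, 0]
  [2/3, 0, 2/5],
b = (28/15, 16/5, -4/105).
Solving gives a_0 = 76/35, a_1 = 24/5, a_2 = -26/7, so
  g(x) = -26*x^2/7 + 24*x/5 + 76/35.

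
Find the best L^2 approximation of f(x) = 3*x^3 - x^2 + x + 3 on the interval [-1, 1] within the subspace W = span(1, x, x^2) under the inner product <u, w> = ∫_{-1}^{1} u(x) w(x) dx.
g(x) = -x^2 + 14*x/5 + 3

The best approximation g ∈ W is the orthogonal projection of f onto W. Writing g = a_0 + a_1 x + a_2 x^2, the coefficients solve the normal equations G · a = b where
  G_{ij} = <φ_i, φ_j> and b_i = <f, φ_i>, with φ_0 = 1, φ_1 = x, φ_2 = x^2.
G =
  [2, 0, 2/3]
  [0, 2/3, 0]
  [2/3, 0, 2/5],
b = (16/3, 28/15, 8/5).
Solving gives a_0 = 3, a_1 = 14/5, a_2 = -1, so
  g(x) = -x^2 + 14*x/5 + 3.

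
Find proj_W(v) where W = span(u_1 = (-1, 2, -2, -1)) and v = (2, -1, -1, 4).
proj_W(v) = (3/5, -6/5, 6/5, 3/5)

Set up U = [u_1 | ... | u_1] ∈ R^(4×1). The projector onto W = col(U) is P = U (U^T U)^(-1) U^T.
Compute U^T U =
  [10],
and U^T v = (-6).
Solve U^T U · c = U^T v for the coefficients: c = (-3/5). The projection is proj_W(v) = U c.
Check: (v - proj_W(v)) · u_1 = 0  (should be 0).
Result: proj_W(v) = (3/5, -6/5, 6/5, 3/5).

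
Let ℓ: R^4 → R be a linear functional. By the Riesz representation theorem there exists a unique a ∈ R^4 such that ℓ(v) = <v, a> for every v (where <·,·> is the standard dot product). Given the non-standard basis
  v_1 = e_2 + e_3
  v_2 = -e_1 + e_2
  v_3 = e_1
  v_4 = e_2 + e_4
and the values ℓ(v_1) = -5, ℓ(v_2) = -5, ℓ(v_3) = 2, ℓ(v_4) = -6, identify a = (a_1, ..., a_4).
a = (2, -3, -2, -3)

Write a = (a_1, ..., a_4) in the standard basis. For each basis vector v_i, ℓ(v_i) = <v_i, a> is a linear equation in the a_j's. Collect the n equations into a matrix system V a = ℓ, where row i of V is v_i (expressed in the standard basis). Since V is invertible (lower-triangular with 1s on the diagonal, up to permutation), solve by back-substitution:
  V =
[[0, 1, 1, 0],
 [-1, 1, 0, 0],
 [1, 0, 0, 0],
 [0, 1, 0, 1]]
  V a = (-5, -5, 2, -6)
Solving gives a = (2, -3, -2, -3).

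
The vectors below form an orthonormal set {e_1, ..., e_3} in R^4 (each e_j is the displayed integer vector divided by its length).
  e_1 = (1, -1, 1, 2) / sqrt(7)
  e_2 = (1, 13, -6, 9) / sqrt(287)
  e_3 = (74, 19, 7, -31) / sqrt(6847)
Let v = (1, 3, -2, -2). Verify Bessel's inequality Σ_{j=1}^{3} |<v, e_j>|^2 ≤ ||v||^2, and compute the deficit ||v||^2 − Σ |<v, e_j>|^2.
Σ |<v, e_j>|^2 = 2981/167; ||v||^2 = 18; deficit = 25/167

Write each e_j = u_j / sqrt(<u_j, u_j>) where u_j is the displayed integer vector. Then <v, e_j> = <v, u_j> / sqrt(<u_j, u_j>), so |<v, e_j>|^2 = <v, u_j>^2 / <u_j, u_j>.
Coefficients: <v, e_1> = -8/sqrt(7), <v, e_2> = 34/sqrt(287), <v, e_3> = 179/sqrt(6847).
Square and sum: Σ |<v, e_j>|^2 = 2981/167.
Compute ||v||^2 = v·v = 18.
Deficit = 18 − 2981/167 = 25/167 ≥ 0, confirming Bessel's inequality. (The deficit equals ||v − Σ <v,e_j> e_j||^2, the squared distance from v to span{e_j}.)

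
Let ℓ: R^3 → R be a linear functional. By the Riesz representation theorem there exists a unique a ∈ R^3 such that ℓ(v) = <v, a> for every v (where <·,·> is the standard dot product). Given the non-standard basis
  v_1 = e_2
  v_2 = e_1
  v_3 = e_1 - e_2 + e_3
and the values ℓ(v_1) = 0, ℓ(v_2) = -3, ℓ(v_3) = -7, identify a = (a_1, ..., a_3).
a = (-3, 0, -4)

Write a = (a_1, ..., a_3) in the standard basis. For each basis vector v_i, ℓ(v_i) = <v_i, a> is a linear equation in the a_j's. Collect the n equations into a matrix system V a = ℓ, where row i of V is v_i (expressed in the standard basis). Since V is invertible (lower-triangular with 1s on the diagonal, up to permutation), solve by back-substitution:
  V =
[[0, 1, 0],
 [1, 0, 0],
 [1, -1, 1]]
  V a = (0, -3, -7)
Solving gives a = (-3, 0, -4).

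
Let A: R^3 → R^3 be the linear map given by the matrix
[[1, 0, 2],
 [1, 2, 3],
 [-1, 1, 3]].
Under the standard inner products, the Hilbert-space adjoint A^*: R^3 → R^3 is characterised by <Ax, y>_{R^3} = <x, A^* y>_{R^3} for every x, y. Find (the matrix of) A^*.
A^* = A^T =
[[1, 1, -1],
 [0, 2, 1],
 [2, 3, 3]]

For real matrices with standard dot products, the defining identity <Ax, y> = <x, A^* y> gives (Ax)^T y = x^T (A^*) y, i.e. x^T A^T y = x^T (A^*) y. Since this holds for all x, y, we must have A^* = A^T. Therefore
A^* =
[[1, 1, -1],
 [0, 2, 1],
 [2, 3, 3]].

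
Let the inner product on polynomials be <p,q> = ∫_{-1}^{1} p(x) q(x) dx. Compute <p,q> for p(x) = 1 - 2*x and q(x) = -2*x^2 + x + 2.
<p,q> = 4/3

Expand the product: p(x)·q(x) = 4*x^3 - 4*x^2 - 3*x + 2.
∫_{-1}^{1} of each monomial x^k gives [2/(k+1) if k even, 0 if k odd]. Integrating term-by-term (or equivalently evaluating the antiderivative F(x) = x^4 - 4*x^3/3 - 3*x^2/2 + 2*x at the endpoints):
  F(1) − F(−1) = 1/6 − (-7/6) = 4/3.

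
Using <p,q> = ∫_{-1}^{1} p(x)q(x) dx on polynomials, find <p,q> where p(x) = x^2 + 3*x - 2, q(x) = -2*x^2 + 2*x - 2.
<p,q> = 188/15

Expand the product: p(x)·q(x) = -2*x^4 - 4*x^3 + 8*x^2 - 10*x + 4.
∫_{-1}^{1} of each monomial x^k gives [2/(k+1) if k even, 0 if k odd]. Integrating term-by-term (or equivalently evaluating the antiderivative F(x) = -2*x^5/5 - x^4 + 8*x^3/3 - 5*x^2 + 4*x at the endpoints):
  F(1) − F(−1) = 4/15 − (-184/15) = 188/15.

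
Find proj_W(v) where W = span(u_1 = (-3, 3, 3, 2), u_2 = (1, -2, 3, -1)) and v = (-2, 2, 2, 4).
proj_W(v) = (-1218/461, 1290/461, 930/461, 836/461)

Set up U = [u_1 | ... | u_2] ∈ R^(4×2). The projector onto W = col(U) is P = U (U^T U)^(-1) U^T.
Compute U^T U =
  [31, -2]
  [-2, 15],
and U^T v = (26, -4).
Solve U^T U · c = U^T v for the coefficients: c = (382/461, -72/461). The projection is proj_W(v) = U c.
Check: (v - proj_W(v)) · u_1 = 0  (should be 0).
Check: (v - proj_W(v)) · u_2 = 0  (should be 0).
Result: proj_W(v) = (-1218/461, 1290/461, 930/461, 836/461).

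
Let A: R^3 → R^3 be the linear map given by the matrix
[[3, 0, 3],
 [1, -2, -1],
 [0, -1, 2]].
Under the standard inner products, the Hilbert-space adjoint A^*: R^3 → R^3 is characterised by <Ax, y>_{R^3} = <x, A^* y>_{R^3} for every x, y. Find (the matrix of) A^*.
A^* = A^T =
[[3, 1, 0],
 [0, -2, -1],
 [3, -1, 2]]

For real matrices with standard dot products, the defining identity <Ax, y> = <x, A^* y> gives (Ax)^T y = x^T (A^*) y, i.e. x^T A^T y = x^T (A^*) y. Since this holds for all x, y, we must have A^* = A^T. Therefore
A^* =
[[3, 1, 0],
 [0, -2, -1],
 [3, -1, 2]].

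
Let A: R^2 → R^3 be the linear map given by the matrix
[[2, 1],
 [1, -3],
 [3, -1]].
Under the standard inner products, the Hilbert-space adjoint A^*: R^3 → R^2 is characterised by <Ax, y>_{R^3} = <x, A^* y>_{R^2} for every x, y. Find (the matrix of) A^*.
A^* = A^T =
[[2, 1, 3],
 [1, -3, -1]]

For real matrices with standard dot products, the defining identity <Ax, y> = <x, A^* y> gives (Ax)^T y = x^T (A^*) y, i.e. x^T A^T y = x^T (A^*) y. Since this holds for all x, y, we must have A^* = A^T. Therefore
A^* =
[[2, 1, 3],
 [1, -3, -1]].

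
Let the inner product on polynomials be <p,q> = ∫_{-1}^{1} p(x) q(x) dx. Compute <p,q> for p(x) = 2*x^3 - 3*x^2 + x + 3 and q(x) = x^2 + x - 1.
<p,q> = -26/15

Expand the product: p(x)·q(x) = 2*x^5 - x^4 - 4*x^3 + 7*x^2 + 2*x - 3.
∫_{-1}^{1} of each monomial x^k gives [2/(k+1) if k even, 0 if k odd]. Integrating term-by-term (or equivalently evaluating the antiderivative F(x) = x^6/3 - x^5/5 - x^4 + 7*x^3/3 + x^2 - 3*x at the endpoints):
  F(1) − F(−1) = -8/15 − (6/5) = -26/15.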